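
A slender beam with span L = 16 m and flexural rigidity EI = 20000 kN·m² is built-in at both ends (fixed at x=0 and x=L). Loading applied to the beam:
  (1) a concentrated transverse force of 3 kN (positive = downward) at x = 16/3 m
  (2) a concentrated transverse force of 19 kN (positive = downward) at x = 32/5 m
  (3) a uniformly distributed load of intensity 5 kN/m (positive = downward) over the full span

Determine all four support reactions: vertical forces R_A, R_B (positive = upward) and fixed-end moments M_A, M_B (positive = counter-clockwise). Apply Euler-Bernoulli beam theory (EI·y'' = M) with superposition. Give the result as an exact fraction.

R_A = 61351/1125 kN, M_A = 177248/1125 kN·m, R_B = 53399/1125 kN, M_B = -156832/1125 kN·m

Load 1 — point force P=3 kN at a=16/3 m (b=L-a=32/3):
  R_A = Pb²(3a+b)/L³ = 3·(32/3)²·(3·(16/3)+(32/3))/16³ = 20/9 kN
  M_A = Pab²/L² = 3·(16/3)·(32/3)²/16² = 64/9 kN·m
  R_B = Pa²(a+3b)/L³ = 3·(16/3)²·((16/3)+3·(32/3))/16³ = 7/9 kN
  M_B = -Pa²b/L² = -3·(16/3)²·(32/3)/16² = -32/9 kN·m
Load 2 — point force P=19 kN at a=32/5 m (b=L-a=48/5):
  R_A = Pb²(3a+b)/L³ = 19·(48/5)²·(3·(32/5)+(48/5))/16³ = 1539/125 kN
  M_A = Pab²/L² = 19·(32/5)·(48/5)²/16² = 5472/125 kN·m
  R_B = Pa²(a+3b)/L³ = 19·(32/5)²·((32/5)+3·(48/5))/16³ = 836/125 kN
  M_B = -Pa²b/L² = -19·(32/5)²·(48/5)/16² = -3648/125 kN·m
Load 3 — uniform load w=5 kN/m over full span:
  R_A = wL/2 = 5·16/2 = 40 kN
  M_A = wL²/12 = 5·16²/12 = 320/3 kN·m
  R_B = wL/2 = 5·16/2 = 40 kN
  M_B = -wL²/12 = -5·16²/12 = -320/3 kN·m
Superposition: R_A = 61351/1125 kN, M_A = 177248/1125 kN·m, R_B = 53399/1125 kN, M_B = -156832/1125 kN·m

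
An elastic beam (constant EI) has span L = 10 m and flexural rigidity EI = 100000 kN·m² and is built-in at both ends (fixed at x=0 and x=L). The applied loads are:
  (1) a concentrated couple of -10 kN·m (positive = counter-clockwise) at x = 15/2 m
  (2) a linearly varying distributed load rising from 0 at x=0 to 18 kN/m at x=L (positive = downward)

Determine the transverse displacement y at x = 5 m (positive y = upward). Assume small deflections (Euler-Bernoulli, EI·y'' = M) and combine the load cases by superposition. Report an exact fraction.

y(5) = -7/3200 m

Load 1 — applied couple M₀=-10 kN·m at a=15/2 m (b=L-a=5/2):
  y_1 = (R_Ax³/6 - M_Ax²/2)/EI  [x≤a] with R_A=-9/8, M_A=-25/8 = ((-9/8)·5³/6 - (-25/8)·5²/2)/100000 = 1/6400 m
Load 2 — triangular load w₀=18 kN/m (0→w₀ over full span):
  y_2 = -w₀x²(L-x)²(x+2L)/(120LEI) = -18·5²·(10-5)²·(5+2·10)/(120·10·100000) = -3/1280 m
Superposition: y = Σ y_i = -7/3200 m ≈ -0.002188 m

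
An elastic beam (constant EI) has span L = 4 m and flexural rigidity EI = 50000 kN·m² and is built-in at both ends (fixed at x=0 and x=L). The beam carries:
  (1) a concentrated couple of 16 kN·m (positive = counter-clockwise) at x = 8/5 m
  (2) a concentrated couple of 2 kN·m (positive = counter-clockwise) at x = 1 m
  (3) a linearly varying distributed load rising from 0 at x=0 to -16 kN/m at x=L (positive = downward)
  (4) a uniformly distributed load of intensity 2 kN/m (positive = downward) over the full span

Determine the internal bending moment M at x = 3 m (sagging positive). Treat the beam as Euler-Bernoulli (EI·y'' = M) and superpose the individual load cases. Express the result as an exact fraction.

M(3) = -3013/1200 kN·m

Load 1 — applied couple M₀=16 kN·m at a=8/5 m (b=L-a=12/5):
  M_1 = R_Ax - M_A - M₀  [x>a] with R_A=144/25, M_A=48/25 = (144/25)·3 - (48/25) - 16 = -16/25 kN·m
Load 2 — applied couple M₀=2 kN·m at a=1 m (b=L-a=3):
  M_2 = R_Ax - M_A - M₀  [x>a] with R_A=9/16, M_A=-3/8 = (9/16)·3 - (-3/8) - 2 = 1/16 kN·m
Load 3 — triangular load w₀=-16 kN/m (0→w₀ over full span):
  M_3 = 3w₀Lx/20 - w₀L²/30 - w₀x³/(6L) = 3·(-16)·4·3/20 - (-16)·4²/30 - (-16)·3³/(6·4) = -34/15 kN·m
Load 4 — uniform load w=2 kN/m over full span:
  M_4 = wLx/2 - wL²/12 - wx²/2 = 2·4·3/2 - 2·4²/12 - 2·3²/2 = 1/3 kN·m
Superposition: M = Σ M_i = -3013/1200 kN·m ≈ -2.510833 kN·m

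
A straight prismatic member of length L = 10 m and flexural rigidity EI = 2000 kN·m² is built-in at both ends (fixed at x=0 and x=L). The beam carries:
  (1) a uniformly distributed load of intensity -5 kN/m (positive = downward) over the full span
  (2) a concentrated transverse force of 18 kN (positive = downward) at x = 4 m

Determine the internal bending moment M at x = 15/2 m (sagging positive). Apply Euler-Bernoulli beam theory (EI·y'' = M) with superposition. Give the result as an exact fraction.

M(15/2) = -3989/600 kN·m

Load 1 — uniform load w=-5 kN/m over full span:
  M_1 = wLx/2 - wL²/12 - wx²/2 = (-5)·10·(15/2)/2 - (-5)·10²/12 - (-5)·(15/2)²/2 = -125/24 kN·m
Load 2 — point force P=18 kN at a=4 m (b=L-a=6):
  M_2 = Pa²(a+3b)(L-x)/L³ - Pa²b/L²  [x>a] = 18·4²·(4+3·6)·(10-(15/2))/10³ - 18·4²·6/10² = -36/25 kN·m
Superposition: M = Σ M_i = -3989/600 kN·m ≈ -6.648333 kN·m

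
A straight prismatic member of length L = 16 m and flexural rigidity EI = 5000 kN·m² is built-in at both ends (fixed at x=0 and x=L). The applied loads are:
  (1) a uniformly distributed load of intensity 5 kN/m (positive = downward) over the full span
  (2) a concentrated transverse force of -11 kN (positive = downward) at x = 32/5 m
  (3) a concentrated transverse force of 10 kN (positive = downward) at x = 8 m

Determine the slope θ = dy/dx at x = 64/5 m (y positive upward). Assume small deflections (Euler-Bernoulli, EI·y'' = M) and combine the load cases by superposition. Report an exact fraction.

Load 1 — uniform load w=5 kN/m over full span:
  θ_1 = -wx(L-x)(L-2x)/(12EI) = -5·(64/5)·(16-(64/5))·(16-2·(64/5))/(12·5000) = 512/15625 rad
Load 2 — point force P=-11 kN at a=32/5 m (b=L-a=48/5):
  θ_2 = Pa²(L-x)(2bL-(3b+a)(L-x))/(2L³EI)  [x>a] = (-11)·(32/5)²·(16-(64/5))·(2·(48/5)·16-(3·(48/5)+(32/5))·(16-(64/5)))/(2·16³·5000) = -13376/1953125 rad
Load 3 — point force P=10 kN at a=8 m (b=L-a=8):
  θ_3 = Pa²(L-x)(2bL-(3b+a)(L-x))/(2L³EI)  [x>a] = 10·8²·(16-(64/5))·(2·8·16-(3·8+8)·(16-(64/5)))/(2·16³·5000) = 24/3125 rad
Superposition: θ = Σ θ_i = 65624/1953125 rad ≈ 0.033599 rad

θ(64/5) = 65624/1953125 rad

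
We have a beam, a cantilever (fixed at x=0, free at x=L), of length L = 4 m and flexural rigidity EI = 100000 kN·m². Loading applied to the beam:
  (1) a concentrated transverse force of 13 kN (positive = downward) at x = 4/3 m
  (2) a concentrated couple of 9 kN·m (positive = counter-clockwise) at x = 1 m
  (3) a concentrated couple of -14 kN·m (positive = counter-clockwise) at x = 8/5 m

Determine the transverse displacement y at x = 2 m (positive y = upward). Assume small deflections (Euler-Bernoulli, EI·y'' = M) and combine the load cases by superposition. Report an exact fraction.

y(2) = -126989/405000000 m

Load 1 — point force P=13 kN at a=4/3 m (b=L-a=8/3):
  y_1 = -Pa²(3x-a)/(6EI)  [x>a] = -13·(4/3)²·(3·2-(4/3))/(6·100000) = -91/506250 m
Load 2 — applied couple M₀=9 kN·m at a=1 m (b=L-a=3):
  y_2 = M₀a(2x-a)/(2EI)  [x>a] = 9·1·(2·2-1)/(2·100000) = 27/200000 m
Load 3 — applied couple M₀=-14 kN·m at a=8/5 m (b=L-a=12/5):
  y_3 = M₀a(2x-a)/(2EI)  [x>a] = (-14)·(8/5)·(2·2-(8/5))/(2·100000) = -21/78125 m
Superposition: y = Σ y_i = -126989/405000000 m ≈ -0.000314 m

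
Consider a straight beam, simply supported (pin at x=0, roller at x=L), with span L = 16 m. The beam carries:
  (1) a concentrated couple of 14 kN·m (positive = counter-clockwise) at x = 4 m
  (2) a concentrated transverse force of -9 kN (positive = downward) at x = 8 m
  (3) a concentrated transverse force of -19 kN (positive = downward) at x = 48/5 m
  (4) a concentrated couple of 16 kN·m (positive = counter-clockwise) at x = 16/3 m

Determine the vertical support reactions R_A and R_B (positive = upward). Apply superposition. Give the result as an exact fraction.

R_A = -409/40 kN, R_B = -711/40 kN

Load 1 — applied couple M₀=14 kN·m at a=4 m (b=L-a=12):
  R_A = M₀/L = 14/16 = 7/8 kN
  R_B = -M₀/L = -14/16 = -7/8 kN
Load 2 — point force P=-9 kN at a=8 m (b=L-a=8):
  R_A = Pb/L = (-9)·8/16 = -9/2 kN
  R_B = Pa/L = (-9)·8/16 = -9/2 kN
Load 3 — point force P=-19 kN at a=48/5 m (b=L-a=32/5):
  R_A = Pb/L = (-19)·(32/5)/16 = -38/5 kN
  R_B = Pa/L = (-19)·(48/5)/16 = -57/5 kN
Load 4 — applied couple M₀=16 kN·m at a=16/3 m (b=L-a=32/3):
  R_A = M₀/L = 16/16 = 1 kN
  R_B = -M₀/L = -16/16 = -1 kN
Superposition: R_A = -409/40 kN, R_B = -711/40 kN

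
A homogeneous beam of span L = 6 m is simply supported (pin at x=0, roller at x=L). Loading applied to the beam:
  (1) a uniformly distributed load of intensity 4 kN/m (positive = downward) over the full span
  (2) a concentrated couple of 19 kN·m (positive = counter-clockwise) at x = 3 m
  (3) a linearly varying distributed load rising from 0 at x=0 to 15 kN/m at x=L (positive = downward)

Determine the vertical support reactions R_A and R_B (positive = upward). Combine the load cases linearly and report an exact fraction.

R_A = 181/6 kN, R_B = 233/6 kN

Load 1 — uniform load w=4 kN/m over full span:
  R_A = wL/2 = 4·6/2 = 12 kN
  R_B = wL/2 = 4·6/2 = 12 kN
Load 2 — applied couple M₀=19 kN·m at a=3 m (b=L-a=3):
  R_A = M₀/L = 19/6 kN
  R_B = -M₀/L = -19/6 kN
Load 3 — triangular load w₀=15 kN/m (0→w₀ over full span):
  R_A = w₀L/6 = 15·6/6 = 15 kN
  R_B = w₀L/3 = 15·6/3 = 30 kN
Superposition: R_A = 181/6 kN, R_B = 233/6 kN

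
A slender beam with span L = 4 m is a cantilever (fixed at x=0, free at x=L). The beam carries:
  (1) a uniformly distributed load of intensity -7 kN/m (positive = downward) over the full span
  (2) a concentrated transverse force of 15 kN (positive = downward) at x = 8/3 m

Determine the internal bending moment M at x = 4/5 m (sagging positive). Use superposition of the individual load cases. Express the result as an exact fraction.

M(4/5) = 196/25 kN·m

Load 1 — uniform load w=-7 kN/m over full span:
  M_1 = -w(L-x)²/2 = -(-7)·(4-(4/5))²/2 = 896/25 kN·m
Load 2 — point force P=15 kN at a=8/3 m (b=L-a=4/3):
  M_2 = -P(a-x)  [x≤a] = -15·((8/3)-(4/5)) = -28 kN·m
Superposition: M = Σ M_i = 196/25 kN·m ≈ 7.840000 kN·m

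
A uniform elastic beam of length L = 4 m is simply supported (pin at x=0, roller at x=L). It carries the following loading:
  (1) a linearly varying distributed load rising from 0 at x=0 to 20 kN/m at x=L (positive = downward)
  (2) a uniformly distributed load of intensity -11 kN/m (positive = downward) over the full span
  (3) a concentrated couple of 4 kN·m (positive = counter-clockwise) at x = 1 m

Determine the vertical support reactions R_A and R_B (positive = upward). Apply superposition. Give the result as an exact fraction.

Load 1 — triangular load w₀=20 kN/m (0→w₀ over full span):
  R_A = w₀L/6 = 20·4/6 = 40/3 kN
  R_B = w₀L/3 = 20·4/3 = 80/3 kN
Load 2 — uniform load w=-11 kN/m over full span:
  R_A = wL/2 = (-11)·4/2 = -22 kN
  R_B = wL/2 = (-11)·4/2 = -22 kN
Load 3 — applied couple M₀=4 kN·m at a=1 m (b=L-a=3):
  R_A = M₀/L = 4/4 = 1 kN
  R_B = -M₀/L = -4/4 = -1 kN
Superposition: R_A = -23/3 kN, R_B = 11/3 kN

R_A = -23/3 kN, R_B = 11/3 kN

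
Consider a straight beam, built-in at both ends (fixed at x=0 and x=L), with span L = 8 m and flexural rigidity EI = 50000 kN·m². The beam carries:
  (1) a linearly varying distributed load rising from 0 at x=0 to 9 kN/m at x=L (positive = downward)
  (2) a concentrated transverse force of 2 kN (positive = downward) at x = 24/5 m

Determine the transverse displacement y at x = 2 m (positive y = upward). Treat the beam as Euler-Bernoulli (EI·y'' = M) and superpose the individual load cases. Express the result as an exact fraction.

Load 1 — triangular load w₀=9 kN/m (0→w₀ over full span):
  y_1 = -w₀x²(L-x)²(x+2L)/(120LEI) = -9·2²·(8-2)²·(2+2·8)/(120·8·50000) = -243/500000 m
Load 2 — point force P=2 kN at a=24/5 m (b=L-a=16/5):
  y_2 = -Pb²x²(3aL-(3a+b)x)/(6L³EI)  [x≤a] = -2·(16/5)²·2²·(3·(24/5)·8-(3·(24/5)+(16/5))·2)/(6·8³·50000) = -2/46875 m
Superposition: y = Σ y_i = -793/1500000 m ≈ -0.000529 m

y(2) = -793/1500000 m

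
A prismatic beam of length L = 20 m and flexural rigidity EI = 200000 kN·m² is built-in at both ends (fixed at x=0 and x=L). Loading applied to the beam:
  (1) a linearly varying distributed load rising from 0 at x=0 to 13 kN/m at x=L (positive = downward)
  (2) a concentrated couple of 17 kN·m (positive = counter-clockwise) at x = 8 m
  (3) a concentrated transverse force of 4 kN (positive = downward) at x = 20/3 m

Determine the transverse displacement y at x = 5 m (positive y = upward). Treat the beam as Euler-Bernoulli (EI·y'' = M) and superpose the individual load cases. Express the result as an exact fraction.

y(5) = -30223/4147200 m

Load 1 — triangular load w₀=13 kN/m (0→w₀ over full span):
  y_1 = -w₀x²(L-x)²(x+2L)/(120LEI) = -13·5²·(20-5)²·(5+2·20)/(120·20·200000) = -351/51200 m
Load 2 — applied couple M₀=17 kN·m at a=8 m (b=L-a=12):
  y_2 = (R_Ax³/6 - M_Ax²/2)/EI  [x≤a] with R_A=153/125, M_A=51/25 = ((153/125)·5³/6 - (51/25)·5²/2)/200000 = 0 m
Load 3 — point force P=4 kN at a=20/3 m (b=L-a=40/3):
  y_3 = -Pb²x²(3aL-(3a+b)x)/(6L³EI)  [x≤a] = -4·(40/3)²·5²·(3·(20/3)·20-(3·(20/3)+(40/3))·5)/(6·20³·200000) = -7/16200 m
Superposition: y = Σ y_i = -30223/4147200 m ≈ -0.007288 m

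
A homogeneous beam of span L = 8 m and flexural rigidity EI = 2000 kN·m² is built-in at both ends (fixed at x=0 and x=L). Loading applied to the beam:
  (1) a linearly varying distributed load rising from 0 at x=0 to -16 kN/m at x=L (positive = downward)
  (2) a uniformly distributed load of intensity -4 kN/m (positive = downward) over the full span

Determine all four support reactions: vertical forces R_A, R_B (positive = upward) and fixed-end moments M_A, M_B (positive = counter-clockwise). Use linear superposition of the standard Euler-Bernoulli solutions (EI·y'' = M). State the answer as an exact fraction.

R_A = -176/5 kN, M_A = -832/15 kN·m, R_B = -304/5 kN, M_B = 1088/15 kN·m

Load 1 — triangular load w₀=-16 kN/m (0→w₀ over full span):
  R_A = 3w₀L/20 = 3·(-16)·8/20 = -96/5 kN
  M_A = w₀L²/30 = (-16)·8²/30 = -512/15 kN·m
  R_B = 7w₀L/20 = 7·(-16)·8/20 = -224/5 kN
  M_B = -w₀L²/20 = -(-16)·8²/20 = 256/5 kN·m
Load 2 — uniform load w=-4 kN/m over full span:
  R_A = wL/2 = (-4)·8/2 = -16 kN
  M_A = wL²/12 = (-4)·8²/12 = -64/3 kN·m
  R_B = wL/2 = (-4)·8/2 = -16 kN
  M_B = -wL²/12 = -(-4)·8²/12 = 64/3 kN·m
Superposition: R_A = -176/5 kN, M_A = -832/15 kN·m, R_B = -304/5 kN, M_B = 1088/15 kN·m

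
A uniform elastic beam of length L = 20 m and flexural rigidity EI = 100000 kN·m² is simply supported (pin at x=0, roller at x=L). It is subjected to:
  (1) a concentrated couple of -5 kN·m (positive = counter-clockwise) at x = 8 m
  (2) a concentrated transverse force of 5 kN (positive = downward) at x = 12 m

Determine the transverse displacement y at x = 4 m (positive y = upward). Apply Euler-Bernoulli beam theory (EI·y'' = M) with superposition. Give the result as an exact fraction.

y(4) = -163/37500 m

Load 1 — applied couple M₀=-5 kN·m at a=8 m (b=L-a=12):
  y_1 = (M₀x³/(6L)+C₁x)/EI  [x≤a] with C₁=M₀(3b²-L²)/(6L)=-4/3 = ((-5)·4³/(6·20)+(-4/3)·4)/100000 = -1/12500 m
Load 2 — point force P=5 kN at a=12 m (b=L-a=8):
  y_2 = -Pbx(L²-b²-x²)/(6LEI)  [x≤a] = -5·8·4·(20²-8²-4²)/(6·20·100000) = -8/1875 m
Superposition: y = Σ y_i = -163/37500 m ≈ -0.004347 m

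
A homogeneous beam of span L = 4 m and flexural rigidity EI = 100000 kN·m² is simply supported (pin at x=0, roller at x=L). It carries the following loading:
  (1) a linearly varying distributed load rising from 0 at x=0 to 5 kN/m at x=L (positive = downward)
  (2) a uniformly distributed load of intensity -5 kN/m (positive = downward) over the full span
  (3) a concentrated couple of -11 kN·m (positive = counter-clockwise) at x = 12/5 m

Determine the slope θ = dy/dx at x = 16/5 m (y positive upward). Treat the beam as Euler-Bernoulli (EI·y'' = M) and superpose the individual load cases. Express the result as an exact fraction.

θ(16/5) = -3737/56250000 rad

Load 1 — triangular load w₀=5 kN/m (0→w₀ over full span):
  θ_1 = -w₀(7L⁴-30L²x²+15x⁴)/(360LEI) = -5·(7·4⁴-30·4²·(16/5)²+15·(16/5)⁴)/(360·4·100000) = 757/14062500 rad
Load 2 — uniform load w=-5 kN/m over full span:
  θ_2 = -w(L³-6Lx²+4x³)/(24EI) = -(-5)·(4³-6·4·(16/5)²+4·(16/5)³)/(24·100000) = -33/312500 rad
Load 3 — applied couple M₀=-11 kN·m at a=12/5 m (b=L-a=8/5):
  θ_3 = (M₀x²/(2L)-M₀(x-a)+C₁)/EI  [x>a] with C₁=M₀(3b²-L²)/(6L)=286/75 = ((-11)·(16/5)²/(2·4)-(-11)·((16/5)-(12/5))+(286/75))/100000 = -11/750000 rad
Superposition: θ = Σ θ_i = -3737/56250000 rad ≈ -0.000066 rad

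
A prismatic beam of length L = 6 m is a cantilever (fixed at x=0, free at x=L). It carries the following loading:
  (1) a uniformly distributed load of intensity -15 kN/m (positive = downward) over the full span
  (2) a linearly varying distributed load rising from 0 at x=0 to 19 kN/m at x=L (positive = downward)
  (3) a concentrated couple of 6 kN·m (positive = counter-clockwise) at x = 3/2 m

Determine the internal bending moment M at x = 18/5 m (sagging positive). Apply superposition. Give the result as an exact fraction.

M(18/5) = -528/125 kN·m

Load 1 — uniform load w=-15 kN/m over full span:
  M_1 = -w(L-x)²/2 = -(-15)·(6-(18/5))²/2 = 216/5 kN·m
Load 2 — triangular load w₀=19 kN/m (0→w₀ over full span):
  M_2 = w₀Lx/2 - w₀L²/3 - w₀x³/(6L) = 19·6·(18/5)/2 - 19·6²/3 - 19·(18/5)³/(6·6) = -5928/125 kN·m
Load 3 — applied couple M₀=6 kN·m at a=3/2 m (b=L-a=9/2):
  M_3 = 0  [x>a] = 0 kN·m
Superposition: M = Σ M_i = -528/125 kN·m ≈ -4.224000 kN·m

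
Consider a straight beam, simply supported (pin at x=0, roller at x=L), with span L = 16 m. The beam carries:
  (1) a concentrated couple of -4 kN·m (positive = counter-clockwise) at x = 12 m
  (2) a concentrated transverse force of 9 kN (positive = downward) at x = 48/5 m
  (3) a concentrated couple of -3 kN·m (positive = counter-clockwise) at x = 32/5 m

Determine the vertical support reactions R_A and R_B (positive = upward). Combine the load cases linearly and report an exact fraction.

R_A = 253/80 kN, R_B = 467/80 kN

Load 1 — applied couple M₀=-4 kN·m at a=12 m (b=L-a=4):
  R_A = M₀/L = (-4)/16 = -1/4 kN
  R_B = -M₀/L = -(-4)/16 = 1/4 kN
Load 2 — point force P=9 kN at a=48/5 m (b=L-a=32/5):
  R_A = Pb/L = 9·(32/5)/16 = 18/5 kN
  R_B = Pa/L = 9·(48/5)/16 = 27/5 kN
Load 3 — applied couple M₀=-3 kN·m at a=32/5 m (b=L-a=48/5):
  R_A = M₀/L = (-3)/16 = -3/16 kN
  R_B = -M₀/L = -(-3)/16 = 3/16 kN
Superposition: R_A = 253/80 kN, R_B = 467/80 kN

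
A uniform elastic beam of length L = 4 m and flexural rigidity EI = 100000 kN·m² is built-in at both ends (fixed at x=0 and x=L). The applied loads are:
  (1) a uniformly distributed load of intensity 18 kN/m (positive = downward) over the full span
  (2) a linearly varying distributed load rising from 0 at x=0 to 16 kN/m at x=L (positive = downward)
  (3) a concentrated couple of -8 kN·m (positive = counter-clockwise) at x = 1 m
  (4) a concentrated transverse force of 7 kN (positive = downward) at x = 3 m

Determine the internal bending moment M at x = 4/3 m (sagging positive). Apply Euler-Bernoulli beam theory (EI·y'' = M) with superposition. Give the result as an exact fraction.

Load 1 — uniform load w=18 kN/m over full span:
  M_1 = wLx/2 - wL²/12 - wx²/2 = 18·4·(4/3)/2 - 18·4²/12 - 18·(4/3)²/2 = 8 kN·m
Load 2 — triangular load w₀=16 kN/m (0→w₀ over full span):
  M_2 = 3w₀Lx/20 - w₀L²/30 - w₀x³/(6L) = 3·16·4·(4/3)/20 - 16·4²/30 - 16·(4/3)³/(6·4) = 1088/405 kN·m
Load 3 — applied couple M₀=-8 kN·m at a=1 m (b=L-a=3):
  M_3 = R_Ax - M_A - M₀  [x>a] with R_A=-9/4, M_A=3/2 = (-9/4)·(4/3) - (3/2) - (-8) = 7/2 kN·m
Load 4 — point force P=7 kN at a=3 m (b=L-a=1):
  M_4 = Pb²(3a+b)x/L³ - Pab²/L²  [x≤a] = 7·1²·(3·3+1)·(4/3)/4³ - 7·3·1²/4² = 7/48 kN·m
Superposition: M = Σ M_i = 92873/6480 kN·m ≈ 14.332253 kN·m

M(4/3) = 92873/6480 kN·m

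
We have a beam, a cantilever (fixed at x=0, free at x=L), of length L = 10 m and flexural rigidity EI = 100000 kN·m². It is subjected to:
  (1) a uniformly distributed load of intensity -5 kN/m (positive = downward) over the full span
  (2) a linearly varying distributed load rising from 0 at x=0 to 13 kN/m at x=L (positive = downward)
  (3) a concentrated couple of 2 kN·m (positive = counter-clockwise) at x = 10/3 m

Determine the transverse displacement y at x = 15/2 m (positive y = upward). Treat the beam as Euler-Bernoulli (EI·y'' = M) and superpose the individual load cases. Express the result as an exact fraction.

y(15/2) = -674717/18432000 m

Load 1 — uniform load w=-5 kN/m over full span:
  y_1 = -wx²(x²-4Lx+6L²)/(24EI) = -(-5)·(15/2)²·((15/2)²-4·10·(15/2)+6·10²)/(24·100000) = 171/4096 m
Load 2 — triangular load w₀=13 kN/m (0→w₀ over full span):
  y_2 = (w₀Lx³/12-w₀L²x²/6-w₀x⁵/(120L))/EI = (13·10·(15/2)³/12-13·10²·(15/2)²/6-13·(15/2)⁵/(120·10))/100000 = -32253/409600 m
Load 3 — applied couple M₀=2 kN·m at a=10/3 m (b=L-a=20/3):
  y_3 = M₀a(2x-a)/(2EI)  [x>a] = 2·(10/3)·(2·(15/2)-(10/3))/(2·100000) = 7/18000 m
Superposition: y = Σ y_i = -674717/18432000 m ≈ -0.036606 m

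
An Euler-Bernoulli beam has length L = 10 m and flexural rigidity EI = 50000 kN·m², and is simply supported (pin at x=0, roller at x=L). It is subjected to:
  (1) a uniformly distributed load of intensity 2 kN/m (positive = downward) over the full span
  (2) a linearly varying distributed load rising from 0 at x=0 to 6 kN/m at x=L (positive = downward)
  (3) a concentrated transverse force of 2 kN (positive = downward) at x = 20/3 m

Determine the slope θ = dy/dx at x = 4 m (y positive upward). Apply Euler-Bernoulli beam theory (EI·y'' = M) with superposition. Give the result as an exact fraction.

θ(4) = -3659/2531250 rad

Load 1 — uniform load w=2 kN/m over full span:
  θ_1 = -w(L³-6Lx²+4x³)/(24EI) = -2·(10³-6·10·4²+4·4³)/(24·50000) = -37/75000 rad
Load 2 — triangular load w₀=6 kN/m (0→w₀ over full span):
  θ_2 = -w₀(7L⁴-30L²x²+15x⁴)/(360LEI) = -6·(7·10⁴-30·10²·4²+15·4⁴)/(360·10·50000) = -323/375000 rad
Load 3 — point force P=2 kN at a=20/3 m (b=L-a=10/3):
  θ_3 = -Pb(L²-b²-3x²)/(6LEI)  [x≤a] = -2·(10/3)·(10²-(10/3)²-3·4²)/(6·10·50000) = -23/253125 rad
Superposition: θ = Σ θ_i = -3659/2531250 rad ≈ -0.001446 rad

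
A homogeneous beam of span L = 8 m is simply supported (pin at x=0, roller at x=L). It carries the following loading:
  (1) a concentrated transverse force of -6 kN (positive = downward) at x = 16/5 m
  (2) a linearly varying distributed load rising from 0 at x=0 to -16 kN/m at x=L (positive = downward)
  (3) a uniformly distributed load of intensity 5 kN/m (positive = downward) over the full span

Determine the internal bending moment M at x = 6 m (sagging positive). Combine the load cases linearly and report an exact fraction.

Load 1 — point force P=-6 kN at a=16/5 m (b=L-a=24/5):
  M_1 = Pa(L-x)/L  [x>a] = (-6)·(16/5)·(8-6)/8 = -24/5 kN·m
Load 2 — triangular load w₀=-16 kN/m (0→w₀ over full span):
  M_2 = w₀Lx/6 - w₀x³/(6L) = (-16)·8·6/6 - (-16)·6³/(6·8) = -56 kN·m
Load 3 — uniform load w=5 kN/m over full span:
  M_3 = wx(L-x)/2 = 5·6·(8-6)/2 = 30 kN·m
Superposition: M = Σ M_i = -154/5 kN·m ≈ -30.800000 kN·m

M(6) = -154/5 kN·m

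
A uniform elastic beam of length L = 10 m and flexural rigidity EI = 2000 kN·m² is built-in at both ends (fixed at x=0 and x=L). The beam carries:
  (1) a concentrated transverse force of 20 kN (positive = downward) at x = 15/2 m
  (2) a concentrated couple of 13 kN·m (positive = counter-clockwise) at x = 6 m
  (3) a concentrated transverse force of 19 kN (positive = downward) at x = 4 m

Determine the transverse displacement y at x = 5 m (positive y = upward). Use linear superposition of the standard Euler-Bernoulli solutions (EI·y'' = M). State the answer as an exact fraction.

Load 1 — point force P=20 kN at a=15/2 m (b=L-a=5/2):
  y_1 = -Pb²x²(3aL-(3a+b)x)/(6L³EI)  [x≤a] = -20·(5/2)²·5²·(3·(15/2)·10-(3·(15/2)+(5/2))·5)/(6·10³·2000) = -5/192 m
Load 2 — applied couple M₀=13 kN·m at a=6 m (b=L-a=4):
  y_2 = (R_Ax³/6 - M_Ax²/2)/EI  [x≤a] with R_A=234/125, M_A=104/25 = ((234/125)·5³/6 - (104/25)·5²/2)/2000 = -13/2000 m
Load 3 — point force P=19 kN at a=4 m (b=L-a=6):
  y_3 = -Pa²(L-x)²(3bL-(3b+a)(L-x))/(6L³EI)  [x>a] = -19·4²·(10-5)²·(3·6·10-(3·6+4)·(10-5))/(6·10³·2000) = -133/3000 m
Superposition: y = Σ y_i = -123/1600 m ≈ -0.076875 m

y(5) = -123/1600 m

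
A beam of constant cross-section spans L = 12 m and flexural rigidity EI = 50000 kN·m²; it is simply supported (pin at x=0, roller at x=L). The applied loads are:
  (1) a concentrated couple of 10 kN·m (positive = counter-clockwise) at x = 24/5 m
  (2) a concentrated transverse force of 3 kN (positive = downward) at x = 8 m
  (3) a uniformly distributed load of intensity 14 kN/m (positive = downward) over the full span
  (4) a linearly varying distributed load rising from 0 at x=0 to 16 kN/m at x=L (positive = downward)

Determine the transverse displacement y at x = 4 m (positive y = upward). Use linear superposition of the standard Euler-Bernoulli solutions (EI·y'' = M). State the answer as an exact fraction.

y(4) = -14527/140625 m

Load 1 — applied couple M₀=10 kN·m at a=24/5 m (b=L-a=36/5):
  y_1 = (M₀x³/(6L)+C₁x)/EI  [x≤a] with C₁=M₀(3b²-L²)/(6L)=8/5 = (10·4³/(6·12)+(8/5)·4)/50000 = 43/140625 m
Load 2 — point force P=3 kN at a=8 m (b=L-a=4):
  y_2 = -Pbx(L²-b²-x²)/(6LEI)  [x≤a] = -3·4·4·(12²-4²-4²)/(6·12·50000) = -14/9375 m
Load 3 — uniform load w=14 kN/m over full span:
  y_3 = -wx(L³-2Lx²+x³)/(24EI) = -14·4·(12³-2·12·4²+4³)/(24·50000) = -616/9375 m
Load 4 — triangular load w₀=16 kN/m (0→w₀ over full span):
  y_4 = -w₀x(7L⁴-10L²x²+3x⁴)/(360LEI) = -16·4·(7·12⁴-10·12²·4²+3·4⁴)/(360·12·50000) = -1024/28125 m
Superposition: y = Σ y_i = -14527/140625 m ≈ -0.103303 m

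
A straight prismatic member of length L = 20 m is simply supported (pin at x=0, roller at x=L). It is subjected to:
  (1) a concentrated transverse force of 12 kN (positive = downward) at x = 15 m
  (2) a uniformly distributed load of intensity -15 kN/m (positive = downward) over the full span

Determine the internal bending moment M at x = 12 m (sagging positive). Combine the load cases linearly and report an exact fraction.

Load 1 — point force P=12 kN at a=15 m (b=L-a=5):
  M_1 = Pbx/L  [x≤a] = 12·5·12/20 = 36 kN·m
Load 2 — uniform load w=-15 kN/m over full span:
  M_2 = wx(L-x)/2 = (-15)·12·(20-12)/2 = -720 kN·m
Superposition: M = Σ M_i = -684 kN·m ≈ -684.000000 kN·m

M(12) = -684 kN·m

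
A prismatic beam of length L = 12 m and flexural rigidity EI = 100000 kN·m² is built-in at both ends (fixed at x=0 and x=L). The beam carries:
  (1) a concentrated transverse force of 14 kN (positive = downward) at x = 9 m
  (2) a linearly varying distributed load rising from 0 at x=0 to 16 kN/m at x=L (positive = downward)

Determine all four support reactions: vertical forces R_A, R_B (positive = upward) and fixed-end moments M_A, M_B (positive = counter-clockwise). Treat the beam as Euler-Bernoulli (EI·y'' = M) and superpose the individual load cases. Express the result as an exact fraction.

R_A = 2479/80 kN, M_A = 3387/40 kN·m, R_B = 6321/80 kN, M_B = -5553/40 kN·m

Load 1 — point force P=14 kN at a=9 m (b=L-a=3):
  R_A = Pb²(3a+b)/L³ = 14·3²·(3·9+3)/12³ = 35/16 kN
  M_A = Pab²/L² = 14·9·3²/12² = 63/8 kN·m
  R_B = Pa²(a+3b)/L³ = 14·9²·(9+3·3)/12³ = 189/16 kN
  M_B = -Pa²b/L² = -14·9²·3/12² = -189/8 kN·m
Load 2 — triangular load w₀=16 kN/m (0→w₀ over full span):
  R_A = 3w₀L/20 = 3·16·12/20 = 144/5 kN
  M_A = w₀L²/30 = 16·12²/30 = 384/5 kN·m
  R_B = 7w₀L/20 = 7·16·12/20 = 336/5 kN
  M_B = -w₀L²/20 = -16·12²/20 = -576/5 kN·m
Superposition: R_A = 2479/80 kN, M_A = 3387/40 kN·m, R_B = 6321/80 kN, M_B = -5553/40 kN·m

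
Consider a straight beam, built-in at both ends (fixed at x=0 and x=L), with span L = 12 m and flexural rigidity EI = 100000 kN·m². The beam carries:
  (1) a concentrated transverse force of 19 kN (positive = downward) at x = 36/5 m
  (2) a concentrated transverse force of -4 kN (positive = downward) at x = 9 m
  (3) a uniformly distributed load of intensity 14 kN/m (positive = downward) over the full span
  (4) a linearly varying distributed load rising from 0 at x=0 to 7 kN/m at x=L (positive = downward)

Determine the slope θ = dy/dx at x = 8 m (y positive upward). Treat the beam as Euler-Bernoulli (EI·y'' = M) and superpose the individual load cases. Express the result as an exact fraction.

θ(8) = 120943/56250000 rad

Load 1 — point force P=19 kN at a=36/5 m (b=L-a=24/5):
  θ_1 = Pa²(L-x)(2bL-(3b+a)(L-x))/(2L³EI)  [x>a] = 19·(36/5)²·(12-8)·(2·(24/5)·12-(3·(24/5)+(36/5))·(12-8))/(2·12³·100000) = 513/1562500 rad
Load 2 — point force P=-4 kN at a=9 m (b=L-a=3):
  θ_2 = -Pb²x(2aL-(3a+b)x)/(2L³EI)  [x≤a] = -(-4)·3²·8·(2·9·12-(3·9+3)·8)/(2·12³·100000) = -1/50000 rad
Load 3 — uniform load w=14 kN/m over full span:
  θ_3 = -wx(L-x)(L-2x)/(12EI) = -14·8·(12-8)·(12-2·8)/(12·100000) = 14/9375 rad
Load 4 — triangular load w₀=7 kN/m (0→w₀ over full span):
  θ_4 = -w₀(2x(L-x)(L-2x)(x+2L)+x²(L-x)²)/(120LEI) = -7·(2·8·(12-8)·(12-2·8)·(8+2·12)+8²·(12-8)²)/(120·12·100000) = 49/140625 rad
Superposition: θ = Σ θ_i = 120943/56250000 rad ≈ 0.002150 rad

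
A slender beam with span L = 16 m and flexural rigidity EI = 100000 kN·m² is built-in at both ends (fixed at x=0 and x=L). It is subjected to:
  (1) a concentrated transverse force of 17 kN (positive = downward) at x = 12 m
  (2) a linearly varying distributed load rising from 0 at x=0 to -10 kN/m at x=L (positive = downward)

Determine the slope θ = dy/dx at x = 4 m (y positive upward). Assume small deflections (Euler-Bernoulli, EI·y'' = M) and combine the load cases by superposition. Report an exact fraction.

Load 1 — point force P=17 kN at a=12 m (b=L-a=4):
  θ_1 = -Pb²x(2aL-(3a+b)x)/(2L³EI)  [x≤a] = -17·4²·4·(2·12·16-(3·12+4)·4)/(2·16³·100000) = -119/400000 rad
Load 2 — triangular load w₀=-10 kN/m (0→w₀ over full span):
  θ_2 = -w₀(2x(L-x)(L-2x)(x+2L)+x²(L-x)²)/(120LEI) = -(-10)·(2·4·(16-4)·(16-2·4)·(4+2·16)+4²·(16-4)²)/(120·16·100000) = 39/25000 rad
Superposition: θ = Σ θ_i = 101/80000 rad ≈ 0.001262 rad

θ(4) = 101/80000 rad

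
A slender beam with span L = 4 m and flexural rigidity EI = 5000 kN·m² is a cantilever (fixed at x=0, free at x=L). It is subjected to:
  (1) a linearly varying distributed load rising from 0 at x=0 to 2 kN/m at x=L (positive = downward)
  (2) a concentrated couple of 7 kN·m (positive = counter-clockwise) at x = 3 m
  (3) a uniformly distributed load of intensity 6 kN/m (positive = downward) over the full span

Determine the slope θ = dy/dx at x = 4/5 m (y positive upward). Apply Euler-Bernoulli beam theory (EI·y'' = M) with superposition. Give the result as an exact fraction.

θ(4/5) = -15419/2343750 rad

Load 1 — triangular load w₀=2 kN/m (0→w₀ over full span):
  θ_1 = (w₀Lx²/4-w₀L²x/3-w₀x⁴/(24L))/EI = (2·4·(4/5)²/4-2·4²·(4/5)/3-2·(4/5)⁴/(24·4))/5000 = -1702/1171875 rad
Load 2 — applied couple M₀=7 kN·m at a=3 m (b=L-a=1):
  θ_2 = M₀x/EI  [x≤a] = 7·(4/5)/5000 = 7/6250 rad
Load 3 — uniform load w=6 kN/m over full span:
  θ_3 = -wx(x²-3Lx+3L²)/(6EI) = -6·(4/5)·((4/5)²-3·4·(4/5)+3·4²)/(6·5000) = -488/78125 rad
Superposition: θ = Σ θ_i = -15419/2343750 rad ≈ -0.006579 rad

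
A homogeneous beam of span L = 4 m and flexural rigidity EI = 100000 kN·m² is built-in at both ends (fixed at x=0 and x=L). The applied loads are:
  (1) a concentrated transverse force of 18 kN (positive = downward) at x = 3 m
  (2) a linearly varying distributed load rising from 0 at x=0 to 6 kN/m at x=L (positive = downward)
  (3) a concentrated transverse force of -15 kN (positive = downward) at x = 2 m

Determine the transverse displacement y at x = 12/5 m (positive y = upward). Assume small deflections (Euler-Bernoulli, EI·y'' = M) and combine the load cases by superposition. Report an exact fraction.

y(12/5) = -10577/1562500000 m

Load 1 — point force P=18 kN at a=3 m (b=L-a=1):
  y_1 = -Pb²x²(3aL-(3a+b)x)/(6L³EI)  [x≤a] = -18·1²·(12/5)²·(3·3·4-(3·3+1)·(12/5))/(6·4³·100000) = -81/2500000 m
Load 2 — triangular load w₀=6 kN/m (0→w₀ over full span):
  y_2 = -w₀x²(L-x)²(x+2L)/(120LEI) = -6·(12/5)²·(4-(12/5))²·((12/5)+2·4)/(120·4·100000) = -936/48828125 m
Load 3 — point force P=-15 kN at a=2 m (b=L-a=2):
  y_3 = -Pa²(L-x)²(3bL-(3b+a)(L-x))/(6L³EI)  [x>a] = -(-15)·2²·(4-(12/5))²·(3·2·4-(3·2+2)·(4-(12/5)))/(6·4³·100000) = 7/156250 m
Superposition: y = Σ y_i = -10577/1562500000 m ≈ -0.000007 m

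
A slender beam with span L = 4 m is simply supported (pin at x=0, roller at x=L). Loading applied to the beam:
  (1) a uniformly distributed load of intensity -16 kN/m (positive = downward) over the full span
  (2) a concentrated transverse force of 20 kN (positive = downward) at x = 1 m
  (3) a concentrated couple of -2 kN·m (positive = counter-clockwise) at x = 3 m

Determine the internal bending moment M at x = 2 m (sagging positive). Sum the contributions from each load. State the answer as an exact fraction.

Load 1 — uniform load w=-16 kN/m over full span:
  M_1 = wx(L-x)/2 = (-16)·2·(4-2)/2 = -32 kN·m
Load 2 — point force P=20 kN at a=1 m (b=L-a=3):
  M_2 = Pa(L-x)/L  [x>a] = 20·1·(4-2)/4 = 10 kN·m
Load 3 — applied couple M₀=-2 kN·m at a=3 m (b=L-a=1):
  M_3 = M₀x/L  [x≤a] = (-2)·2/4 = -1 kN·m
Superposition: M = Σ M_i = -23 kN·m ≈ -23.000000 kN·m

M(2) = -23 kN·m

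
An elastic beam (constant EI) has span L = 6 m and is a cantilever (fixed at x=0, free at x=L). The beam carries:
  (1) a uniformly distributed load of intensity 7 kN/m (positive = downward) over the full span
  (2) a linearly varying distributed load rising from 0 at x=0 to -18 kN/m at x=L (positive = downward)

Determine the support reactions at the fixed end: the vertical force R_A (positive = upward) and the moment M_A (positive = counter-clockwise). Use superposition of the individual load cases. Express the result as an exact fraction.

Load 1 — uniform load w=7 kN/m over full span:
  R_A = wL = 7·6 = 42 kN
  M_A = wL²/2 = 7·6²/2 = 126 kN·m
Load 2 — triangular load w₀=-18 kN/m (0→w₀ over full span):
  R_A = w₀L/2 = (-18)·6/2 = -54 kN
  M_A = w₀L²/3 = (-18)·6²/3 = -216 kN·m
Superposition: R_A = -12 kN, M_A = -90 kN·m

R_A = -12 kN, M_A = -90 kN·m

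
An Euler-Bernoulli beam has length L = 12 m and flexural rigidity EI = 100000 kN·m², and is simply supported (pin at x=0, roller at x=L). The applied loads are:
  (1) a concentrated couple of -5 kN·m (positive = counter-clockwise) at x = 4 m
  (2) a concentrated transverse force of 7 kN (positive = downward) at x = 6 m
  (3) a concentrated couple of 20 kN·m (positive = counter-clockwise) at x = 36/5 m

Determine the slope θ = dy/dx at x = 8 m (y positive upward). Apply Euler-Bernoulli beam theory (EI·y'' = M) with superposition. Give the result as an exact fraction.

θ(8) = 823/1500000 rad

Load 1 — applied couple M₀=-5 kN·m at a=4 m (b=L-a=8):
  θ_1 = (M₀x²/(2L)-M₀(x-a)+C₁)/EI  [x>a] with C₁=M₀(3b²-L²)/(6L)=-10/3 = ((-5)·8²/(2·12)-(-5)·(8-4)+(-10/3))/100000 = 1/30000 rad
Load 2 — point force P=7 kN at a=6 m (b=L-a=6):
  θ_2 = -Pa(2L²-6Lx+3x²+a²)/(6LEI)  [x>a] = -7·6·(2·12²-6·12·8+3·8²+6²)/(6·12·100000) = 7/20000 rad
Load 3 — applied couple M₀=20 kN·m at a=36/5 m (b=L-a=24/5):
  θ_3 = (M₀x²/(2L)-M₀(x-a)+C₁)/EI  [x>a] with C₁=M₀(3b²-L²)/(6L)=-104/5 = (20·8²/(2·12)-20·(8-(36/5))+(-104/5))/100000 = 31/187500 rad
Superposition: θ = Σ θ_i = 823/1500000 rad ≈ 0.000549 rad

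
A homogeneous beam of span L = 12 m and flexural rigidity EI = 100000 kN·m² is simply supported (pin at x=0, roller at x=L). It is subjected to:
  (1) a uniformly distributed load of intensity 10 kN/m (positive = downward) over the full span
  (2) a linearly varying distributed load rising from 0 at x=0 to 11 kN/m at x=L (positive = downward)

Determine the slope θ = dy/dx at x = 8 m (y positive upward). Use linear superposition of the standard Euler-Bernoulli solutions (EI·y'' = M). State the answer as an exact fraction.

Load 1 — uniform load w=10 kN/m over full span:
  θ_1 = -w(L³-6Lx²+4x³)/(24EI) = -10·(12³-6·12·8²+4·8³)/(24·100000) = 13/3750 rad
Load 2 — triangular load w₀=11 kN/m (0→w₀ over full span):
  θ_2 = -w₀(7L⁴-30L²x²+15x⁴)/(360LEI) = -11·(7·12⁴-30·12²·8²+15·8⁴)/(360·12·100000) = 1001/562500 rad
Superposition: θ = Σ θ_i = 2951/562500 rad ≈ 0.005246 rad

θ(8) = 2951/562500 rad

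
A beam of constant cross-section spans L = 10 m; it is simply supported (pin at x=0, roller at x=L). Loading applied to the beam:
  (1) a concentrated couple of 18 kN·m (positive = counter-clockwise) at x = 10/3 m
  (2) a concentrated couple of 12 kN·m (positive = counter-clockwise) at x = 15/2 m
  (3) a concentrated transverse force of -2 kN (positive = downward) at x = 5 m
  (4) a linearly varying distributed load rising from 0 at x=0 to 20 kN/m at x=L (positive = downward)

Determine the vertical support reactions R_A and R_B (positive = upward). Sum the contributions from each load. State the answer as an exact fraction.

Load 1 — applied couple M₀=18 kN·m at a=10/3 m (b=L-a=20/3):
  R_A = M₀/L = 18/10 = 9/5 kN
  R_B = -M₀/L = -18/10 = -9/5 kN
Load 2 — applied couple M₀=12 kN·m at a=15/2 m (b=L-a=5/2):
  R_A = M₀/L = 12/10 = 6/5 kN
  R_B = -M₀/L = -12/10 = -6/5 kN
Load 3 — point force P=-2 kN at a=5 m (b=L-a=5):
  R_A = Pb/L = (-2)·5/10 = -1 kN
  R_B = Pa/L = (-2)·5/10 = -1 kN
Load 4 — triangular load w₀=20 kN/m (0→w₀ over full span):
  R_A = w₀L/6 = 20·10/6 = 100/3 kN
  R_B = w₀L/3 = 20·10/3 = 200/3 kN
Superposition: R_A = 106/3 kN, R_B = 188/3 kN

R_A = 106/3 kN, R_B = 188/3 kN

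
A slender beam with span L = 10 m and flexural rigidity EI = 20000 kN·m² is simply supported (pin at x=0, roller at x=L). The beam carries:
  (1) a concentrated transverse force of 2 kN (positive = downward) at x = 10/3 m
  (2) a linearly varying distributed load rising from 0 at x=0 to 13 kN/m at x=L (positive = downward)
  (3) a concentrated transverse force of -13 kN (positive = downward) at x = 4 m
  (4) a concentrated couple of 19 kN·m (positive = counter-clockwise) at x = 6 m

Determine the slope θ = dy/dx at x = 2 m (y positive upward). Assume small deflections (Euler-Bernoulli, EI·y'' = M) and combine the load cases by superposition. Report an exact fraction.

Load 1 — point force P=2 kN at a=10/3 m (b=L-a=20/3):
  θ_1 = -Pb(L²-b²-3x²)/(6LEI)  [x≤a] = -2·(20/3)·(10²-(20/3)²-3·2²)/(6·10·20000) = -49/101250 rad
Load 2 — triangular load w₀=13 kN/m (0→w₀ over full span):
  θ_2 = -w₀(7L⁴-30L²x²+15x⁴)/(360LEI) = -13·(7·10⁴-30·10²·2²+15·2⁴)/(360·10·20000) = -1183/112500 rad
Load 3 — point force P=-13 kN at a=4 m (b=L-a=6):
  θ_3 = -Pb(L²-b²-3x²)/(6LEI)  [x≤a] = -(-13)·6·(10²-6²-3·2²)/(6·10·20000) = 169/50000 rad
Load 4 — applied couple M₀=19 kN·m at a=6 m (b=L-a=4):
  θ_4 = (M₀x²/(2L)+C₁)/EI  [x≤a] with C₁=M₀(3b²-L²)/(6L)=-247/15 = (19·2²/(2·10)+(-247/15))/20000 = -19/30000 rad
Superposition: θ = Σ θ_i = -2089/253125 rad ≈ -0.008253 rad

θ(2) = -2089/253125 rad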